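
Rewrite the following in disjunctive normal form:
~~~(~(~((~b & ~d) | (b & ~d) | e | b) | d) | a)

d & ~a

~~~(~(~((~b & ~d) | (b & ~d) | e | b) | d) | a)
= ~(~(~((~b & ~d) | (b & ~d) | e | b) | d) | a)   (double negation)
= ~~(~((~b & ~d) | (b & ~d) | e | b) | d) & ~a   (De Morgan)
= (~((~b & ~d) | (b & ~d) | e | b) | d) & ~a   (double negation)
= ((~(~b & ~d) & ~(b & ~d) & ~e & ~b) | d) & ~a   (De Morgan)
= (((~~b | ~~d) & ~(b & ~d) & ~e & ~b) | d) & ~a   (De Morgan)
= (((b | ~~d) & ~(b & ~d) & ~e & ~b) | d) & ~a   (double negation)
= (((b | d) & ~(b & ~d) & ~e & ~b) | d) & ~a   (double negation)
= (((b | d) & (~b | ~~d) & ~e & ~b) | d) & ~a   (De Morgan)
= (((b | d) & (~b | d) & ~e & ~b) | d) & ~a   (double negation)
= (b & ~b & ~e & ~b & ~a) | (b & d & ~e & ~b & ~a) | (d & ~b & ~e & ~b & ~a) | (d & d & ~e & ~b & ~a) | (d & ~a)   (distribute & over |)
= d & ~a   (simplify)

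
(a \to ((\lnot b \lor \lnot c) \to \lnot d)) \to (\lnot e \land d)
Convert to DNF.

(a \to ((\lnot b \lor \lnot c) \to \lnot d)) \to (\lnot e \land d)
≡ \lnot (a \to ((\lnot b \lor \lnot c) \to \lnot d)) \lor (\lnot e \land d)   [eliminate \to]
≡ \lnot (\lnot a \lor ((\lnot b \lor \lnot c) \to \lnot d)) \lor (\lnot e \land d)   [eliminate \to]
≡ \lnot (\lnot a \lor \lnot (\lnot b \lor \lnot c) \lor \lnot d) \lor (\lnot e \land d)   [eliminate \to]
≡ (\lnot \lnot a \land \lnot \lnot (\lnot b \lor \lnot c) \land \lnot \lnot d) \lor (\lnot e \land d)   [De Morgan]
≡ (a \land \lnot \lnot (\lnot b \lor \lnot c) \land \lnot \lnot d) \lor (\lnot e \land d)   [double negation]
≡ (a \land (\lnot b \lor \lnot c) \land \lnot \lnot d) \lor (\lnot e \land d)   [double negation]
≡ (a \land (\lnot b \lor \lnot c) \land d) \lor (\lnot e \land d)   [double negation]
≡ (a \land \lnot b \land d) \lor (a \land \lnot c \land d) \lor (\lnot e \land d)   [distribute \land over \lor]

(a \land \lnot b \land d) \lor (a \land \lnot c \land d) \lor (\lnot e \land d)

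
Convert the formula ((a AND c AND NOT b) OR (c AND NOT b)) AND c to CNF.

c AND NOT b

((a AND c AND NOT b) OR (c AND NOT b)) AND c
⇔ (a OR c) AND (a OR NOT b) AND (c OR c) AND (c OR NOT b) AND (NOT b OR c) AND (NOT b OR NOT b) AND c   [distribute OR over AND]
⇔ c AND NOT b   [simplify]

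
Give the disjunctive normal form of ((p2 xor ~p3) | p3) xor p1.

(~p2 & ~p3 & ~p1) | (p3 & ~p1) | (~p3 & p2 & p1)

((p2 xor ~p3) | p3) xor p1
⇔ (((p2 xor ~p3) | p3) & ~p1) | (~((p2 xor ~p3) | p3) & p1)   (expand xor)
⇔ (((p2 & ~~p3) | (~p2 & ~p3) | p3) & ~p1) | (~((p2 xor ~p3) | p3) & p1)   (expand xor)
⇔ (((p2 & ~~p3) | (~p2 & ~p3) | p3) & ~p1) | (~((p2 & ~~p3) | (~p2 & ~p3) | p3) & p1)   (expand xor)
⇔ (((p2 & p3) | (~p2 & ~p3) | p3) & ~p1) | (~((p2 & ~~p3) | (~p2 & ~p3) | p3) & p1)   (double negation)
⇔ (((p2 & p3) | (~p2 & ~p3) | p3) & ~p1) | (~(p2 & ~~p3) & ~(~p2 & ~p3) & ~p3 & p1)   (De Morgan)
⇔ (((p2 & p3) | (~p2 & ~p3) | p3) & ~p1) | ((~p2 | ~~~p3) & ~(~p2 & ~p3) & ~p3 & p1)   (De Morgan)
⇔ (((p2 & p3) | (~p2 & ~p3) | p3) & ~p1) | ((~p2 | ~p3) & ~(~p2 & ~p3) & ~p3 & p1)   (double negation)
⇔ (((p2 & p3) | (~p2 & ~p3) | p3) & ~p1) | ((~p2 | ~p3) & (~~p2 | ~~p3) & ~p3 & p1)   (De Morgan)
⇔ (((p2 & p3) | (~p2 & ~p3) | p3) & ~p1) | ((~p2 | ~p3) & (p2 | ~~p3) & ~p3 & p1)   (double negation)
⇔ (((p2 & p3) | (~p2 & ~p3) | p3) & ~p1) | ((~p2 | ~p3) & (p2 | p3) & ~p3 & p1)   (double negation)
⇔ (p2 & p3 & ~p1) | (~p2 & ~p3 & ~p1) | (p3 & ~p1) | (~p2 & p2 & ~p3 & p1) | (~p2 & p3 & ~p3 & p1) | (~p3 & p2 & ~p3 & p1) | (~p3 & p3 & ~p3 & p1)   (distribute & over |)
⇔ (~p2 & ~p3 & ~p1) | (p3 & ~p1) | (~p3 & p2 & p1)   (simplify)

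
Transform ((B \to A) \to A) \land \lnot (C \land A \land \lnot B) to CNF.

((B \to A) \to A) \land \lnot (C \land A \land \lnot B)
≡ (\lnot (B \to A) \lor A) \land \lnot (C \land A \land \lnot B)   — eliminate \to
≡ (\lnot (\lnot B \lor A) \lor A) \land \lnot (C \land A \land \lnot B)   — eliminate \to
≡ ((\lnot \lnot B \land \lnot A) \lor A) \land \lnot (C \land A \land \lnot B)   — De Morgan
≡ ((B \land \lnot A) \lor A) \land \lnot (C \land A \land \lnot B)   — double negation
≡ ((B \land \lnot A) \lor A) \land (\lnot C \lor \lnot A \lor \lnot \lnot B)   — De Morgan
≡ ((B \land \lnot A) \lor A) \land (\lnot C \lor \lnot A \lor B)   — double negation
≡ (B \lor A) \land (\lnot A \lor A) \land (\lnot C \lor \lnot A \lor B)   — distribute \lor over \land
≡ (B \lor A) \land (\lnot C \lor \lnot A \lor B)   — simplify

(B \lor A) \land (\lnot C \lor \lnot A \lor B)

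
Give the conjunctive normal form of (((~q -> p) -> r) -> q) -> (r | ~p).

(((~q -> p) -> r) -> q) -> (r | ~p)
= ~(((~q -> p) -> r) -> q) | r | ~p   [eliminate ->]
= ~(~((~q -> p) -> r) | q) | r | ~p   [eliminate ->]
= ~(~(~(~q -> p) | r) | q) | r | ~p   [eliminate ->]
= ~(~(~(~~q | p) | r) | q) | r | ~p   [eliminate ->]
= (~~(~(~~q | p) | r) & ~q) | r | ~p   [De Morgan]
= ((~(~~q | p) | r) & ~q) | r | ~p   [double negation]
= (((~~~q & ~p) | r) & ~q) | r | ~p   [De Morgan]
= (((~q & ~p) | r) & ~q) | r | ~p   [double negation]
= (~q | r | r | ~p) & (~p | r | r | ~p) & (~q | r | ~p)   [distribute | over &]
= ~p | r   [simplify]

~p | r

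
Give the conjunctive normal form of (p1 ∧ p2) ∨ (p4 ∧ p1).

(p1 ∧ p2) ∨ (p4 ∧ p1)
⇔ (p1 ∨ p4) ∧ (p1 ∨ p1) ∧ (p2 ∨ p4) ∧ (p2 ∨ p1)   [distribute ∨ over ∧]
⇔ p1 ∧ (p2 ∨ p4)   [simplify]

p1 ∧ (p2 ∨ p4)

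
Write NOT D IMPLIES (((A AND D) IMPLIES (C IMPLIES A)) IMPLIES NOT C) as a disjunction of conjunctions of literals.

D OR NOT C

NOT D IMPLIES (((A AND D) IMPLIES (C IMPLIES A)) IMPLIES NOT C)
≡ NOT NOT D OR (((A AND D) IMPLIES (C IMPLIES A)) IMPLIES NOT C)   [eliminate IMPLIES]
≡ NOT NOT D OR NOT ((A AND D) IMPLIES (C IMPLIES A)) OR NOT C   [eliminate IMPLIES]
≡ NOT NOT D OR NOT (NOT (A AND D) OR (C IMPLIES A)) OR NOT C   [eliminate IMPLIES]
≡ NOT NOT D OR NOT (NOT (A AND D) OR NOT C OR A) OR NOT C   [eliminate IMPLIES]
≡ D OR NOT (NOT (A AND D) OR NOT C OR A) OR NOT C   [double negation]
≡ D OR (NOT NOT (A AND D) AND NOT NOT C AND NOT A) OR NOT C   [De Morgan]
≡ D OR (A AND D AND NOT NOT C AND NOT A) OR NOT C   [double negation]
≡ D OR (A AND D AND C AND NOT A) OR NOT C   [double negation]
≡ D OR NOT C   [simplify]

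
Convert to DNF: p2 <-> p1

p2 <-> p1
≡ (p2 -> p1) & (p1 -> p2)   — eliminate <->
≡ (~p2 | p1) & (p1 -> p2)   — eliminate ->
≡ (~p2 | p1) & (~p1 | p2)   — eliminate ->
≡ (~p2 & ~p1) | (~p2 & p2) | (p1 & ~p1) | (p1 & p2)   — distribute & over |
≡ (~p2 & ~p1) | (p1 & p2)   — simplify

(~p2 & ~p1) | (p1 & p2)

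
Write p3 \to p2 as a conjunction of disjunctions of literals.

\lnot p3 \lor p2

p3 \to p2
⇔ \lnot p3 \lor p2   [eliminate \to]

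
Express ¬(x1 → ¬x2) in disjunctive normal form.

¬(x1 → ¬x2)
≡ ¬(¬x1 ∨ ¬x2)   — eliminate →
≡ ¬¬x1 ∧ ¬¬x2   — De Morgan
≡ x1 ∧ ¬¬x2   — double negation
≡ x1 ∧ x2   — double negation

x1 ∧ x2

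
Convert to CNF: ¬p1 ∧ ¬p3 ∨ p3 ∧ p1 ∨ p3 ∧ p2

¬p1 ∧ ¬p3 ∨ p3 ∧ p1 ∨ p3 ∧ p2
≡ (¬p1 ∨ p3 ∨ p3) ∧ (¬p1 ∨ p3 ∨ p2) ∧ (¬p1 ∨ p1 ∨ p3) ∧ (¬p1 ∨ p1 ∨ p2) ∧ (¬p3 ∨ p3 ∨ p3) ∧ (¬p3 ∨ p3 ∨ p2) ∧ (¬p3 ∨ p1 ∨ p3) ∧ (¬p3 ∨ p1 ∨ p2)   (distribute ∨ over ∧)
≡ (¬p1 ∨ p3) ∧ (¬p3 ∨ p1 ∨ p2)   (simplify)

(¬p1 ∨ p3) ∧ (¬p3 ∨ p1 ∨ p2)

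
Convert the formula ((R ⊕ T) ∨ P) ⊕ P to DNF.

(R ∧ ¬T ∧ ¬P) ∨ (¬R ∧ T ∧ ¬P)

((R ⊕ T) ∨ P) ⊕ P
≡ (((R ⊕ T) ∨ P) ∧ ¬P) ∨ (¬((R ⊕ T) ∨ P) ∧ P)   [expand ⊕]
≡ (((R ∧ ¬T) ∨ (¬R ∧ T) ∨ P) ∧ ¬P) ∨ (¬((R ⊕ T) ∨ P) ∧ P)   [expand ⊕]
≡ (((R ∧ ¬T) ∨ (¬R ∧ T) ∨ P) ∧ ¬P) ∨ (¬((R ∧ ¬T) ∨ (¬R ∧ T) ∨ P) ∧ P)   [expand ⊕]
≡ (((R ∧ ¬T) ∨ (¬R ∧ T) ∨ P) ∧ ¬P) ∨ (¬(R ∧ ¬T) ∧ ¬(¬R ∧ T) ∧ ¬P ∧ P)   [De Morgan]
≡ (((R ∧ ¬T) ∨ (¬R ∧ T) ∨ P) ∧ ¬P) ∨ ((¬R ∨ ¬¬T) ∧ ¬(¬R ∧ T) ∧ ¬P ∧ P)   [De Morgan]
≡ (((R ∧ ¬T) ∨ (¬R ∧ T) ∨ P) ∧ ¬P) ∨ ((¬R ∨ T) ∧ ¬(¬R ∧ T) ∧ ¬P ∧ P)   [double negation]
≡ (((R ∧ ¬T) ∨ (¬R ∧ T) ∨ P) ∧ ¬P) ∨ ((¬R ∨ T) ∧ (¬¬R ∨ ¬T) ∧ ¬P ∧ P)   [De Morgan]
≡ (((R ∧ ¬T) ∨ (¬R ∧ T) ∨ P) ∧ ¬P) ∨ ((¬R ∨ T) ∧ (R ∨ ¬T) ∧ ¬P ∧ P)   [double negation]
≡ (R ∧ ¬T ∧ ¬P) ∨ (¬R ∧ T ∧ ¬P) ∨ (P ∧ ¬P) ∨ (¬R ∧ R ∧ ¬P ∧ P) ∨ (¬R ∧ ¬T ∧ ¬P ∧ P) ∨ (T ∧ R ∧ ¬P ∧ P) ∨ (T ∧ ¬T ∧ ¬P ∧ P)   [distribute ∧ over ∨]
≡ (R ∧ ¬T ∧ ¬P) ∨ (¬R ∧ T ∧ ¬P)   [simplify]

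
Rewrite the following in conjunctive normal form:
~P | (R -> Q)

~P | (R -> Q)
= ~P | ~R | Q   [eliminate ->]

~P | ~R | Q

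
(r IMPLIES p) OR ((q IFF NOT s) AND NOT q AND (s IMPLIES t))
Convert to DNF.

NOT r OR p OR (NOT q AND s AND t)

(r IMPLIES p) OR ((q IFF NOT s) AND NOT q AND (s IMPLIES t))
⇔ NOT r OR p OR ((q IFF NOT s) AND NOT q AND (s IMPLIES t))   (eliminate IMPLIES)
⇔ NOT r OR p OR ((q IMPLIES NOT s) AND (NOT s IMPLIES q) AND NOT q AND (s IMPLIES t))   (eliminate IFF)
⇔ NOT r OR p OR ((NOT q OR NOT s) AND (NOT s IMPLIES q) AND NOT q AND (s IMPLIES t))   (eliminate IMPLIES)
⇔ NOT r OR p OR ((NOT q OR NOT s) AND (NOT NOT s OR q) AND NOT q AND (s IMPLIES t))   (eliminate IMPLIES)
⇔ NOT r OR p OR ((NOT q OR NOT s) AND (NOT NOT s OR q) AND NOT q AND (NOT s OR t))   (eliminate IMPLIES)
⇔ NOT r OR p OR ((NOT q OR NOT s) AND (s OR q) AND NOT q AND (NOT s OR t))   (double negation)
⇔ NOT r OR p OR (NOT q AND s AND NOT q AND NOT s) OR (NOT q AND s AND NOT q AND t) OR (NOT q AND q AND NOT q AND NOT s) OR (NOT q AND q AND NOT q AND t) OR (NOT s AND s AND NOT q AND NOT s) OR (NOT s AND s AND NOT q AND t) OR (NOT s AND q AND NOT q AND NOT s) OR (NOT s AND q AND NOT q AND t)   (distribute AND over OR)
⇔ NOT r OR p OR (NOT q AND s AND t)   (simplify)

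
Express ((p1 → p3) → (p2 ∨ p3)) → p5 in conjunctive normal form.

(¬p1 ∨ p3 ∨ p5) ∧ (¬p2 ∨ p5) ∧ (¬p3 ∨ p5)

((p1 → p3) → (p2 ∨ p3)) → p5
≡ ¬((p1 → p3) → (p2 ∨ p3)) ∨ p5
≡ ¬(¬(p1 → p3) ∨ p2 ∨ p3) ∨ p5
≡ ¬(¬(¬p1 ∨ p3) ∨ p2 ∨ p3) ∨ p5
≡ (¬¬(¬p1 ∨ p3) ∧ ¬p2 ∧ ¬p3) ∨ p5
≡ ((¬p1 ∨ p3) ∧ ¬p2 ∧ ¬p3) ∨ p5
≡ (¬p1 ∨ p3 ∨ p5) ∧ (¬p2 ∨ p5) ∧ (¬p3 ∨ p5)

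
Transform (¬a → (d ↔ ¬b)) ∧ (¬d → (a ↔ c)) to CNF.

(¬a → (d ↔ ¬b)) ∧ (¬d → (a ↔ c))
= (¬¬a ∨ (d ↔ ¬b)) ∧ (¬d → (a ↔ c))   — eliminate →
= (¬¬a ∨ ((d → ¬b) ∧ (¬b → d))) ∧ (¬d → (a ↔ c))   — eliminate ↔
= (¬¬a ∨ ((¬d ∨ ¬b) ∧ (¬b → d))) ∧ (¬d → (a ↔ c))   — eliminate →
= (¬¬a ∨ ((¬d ∨ ¬b) ∧ (¬¬b ∨ d))) ∧ (¬d → (a ↔ c))   — eliminate →
= (¬¬a ∨ ((¬d ∨ ¬b) ∧ (¬¬b ∨ d))) ∧ (¬¬d ∨ (a ↔ c))   — eliminate →
= (¬¬a ∨ ((¬d ∨ ¬b) ∧ (¬¬b ∨ d))) ∧ (¬¬d ∨ ((a → c) ∧ (c → a)))   — eliminate ↔
= (¬¬a ∨ ((¬d ∨ ¬b) ∧ (¬¬b ∨ d))) ∧ (¬¬d ∨ ((¬a ∨ c) ∧ (c → a)))   — eliminate →
= (¬¬a ∨ ((¬d ∨ ¬b) ∧ (¬¬b ∨ d))) ∧ (¬¬d ∨ ((¬a ∨ c) ∧ (¬c ∨ a)))   — eliminate →
= (a ∨ ((¬d ∨ ¬b) ∧ (¬¬b ∨ d))) ∧ (¬¬d ∨ ((¬a ∨ c) ∧ (¬c ∨ a)))   — double negation
= (a ∨ ((¬d ∨ ¬b) ∧ (b ∨ d))) ∧ (¬¬d ∨ ((¬a ∨ c) ∧ (¬c ∨ a)))   — double negation
= (a ∨ ((¬d ∨ ¬b) ∧ (b ∨ d))) ∧ (d ∨ ((¬a ∨ c) ∧ (¬c ∨ a)))   — double negation
= (a ∨ ¬d ∨ ¬b) ∧ (a ∨ b ∨ d) ∧ (d ∨ ¬a ∨ c) ∧ (d ∨ ¬c ∨ a)   — distribute ∨ over ∧

(a ∨ ¬d ∨ ¬b) ∧ (a ∨ b ∨ d) ∧ (d ∨ ¬a ∨ c) ∧ (d ∨ ¬c ∨ a)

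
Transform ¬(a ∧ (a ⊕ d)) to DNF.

¬a ∨ (d ∧ a)

¬(a ∧ (a ⊕ d))
= ¬(a ∧ ((a ∧ ¬d) ∨ (¬a ∧ d)))   (expand ⊕)
= ¬a ∨ ¬((a ∧ ¬d) ∨ (¬a ∧ d))   (De Morgan)
= ¬a ∨ (¬(a ∧ ¬d) ∧ ¬(¬a ∧ d))   (De Morgan)
= ¬a ∨ ((¬a ∨ ¬¬d) ∧ ¬(¬a ∧ d))   (De Morgan)
= ¬a ∨ ((¬a ∨ d) ∧ ¬(¬a ∧ d))   (double negation)
= ¬a ∨ ((¬a ∨ d) ∧ (¬¬a ∨ ¬d))   (De Morgan)
= ¬a ∨ ((¬a ∨ d) ∧ (a ∨ ¬d))   (double negation)
= ¬a ∨ (¬a ∧ a) ∨ (¬a ∧ ¬d) ∨ (d ∧ a) ∨ (d ∧ ¬d)   (distribute ∧ over ∨)
= ¬a ∨ (d ∧ a)   (simplify)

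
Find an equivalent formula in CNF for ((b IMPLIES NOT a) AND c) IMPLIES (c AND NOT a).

b OR NOT c OR NOT a

((b IMPLIES NOT a) AND c) IMPLIES (c AND NOT a)
≡ NOT ((b IMPLIES NOT a) AND c) OR (c AND NOT a)   — eliminate IMPLIES
≡ NOT ((NOT b OR NOT a) AND c) OR (c AND NOT a)   — eliminate IMPLIES
≡ NOT (NOT b OR NOT a) OR NOT c OR (c AND NOT a)   — De Morgan
≡ (NOT NOT b AND NOT NOT a) OR NOT c OR (c AND NOT a)   — De Morgan
≡ (b AND NOT NOT a) OR NOT c OR (c AND NOT a)   — double negation
≡ (b AND a) OR NOT c OR (c AND NOT a)   — double negation
≡ (b OR NOT c OR c) AND (b OR NOT c OR NOT a) AND (a OR NOT c OR c) AND (a OR NOT c OR NOT a)   — distribute OR over AND
≡ b OR NOT c OR NOT a   — simplify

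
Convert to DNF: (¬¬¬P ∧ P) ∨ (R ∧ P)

(¬¬¬P ∧ P) ∨ (R ∧ P)
⇔ (¬P ∧ P) ∨ (R ∧ P)   [double negation]
⇔ R ∧ P   [simplify]

R ∧ P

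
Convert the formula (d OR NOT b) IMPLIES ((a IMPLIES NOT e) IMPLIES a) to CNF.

(NOT d OR a) AND (b OR a)

(d OR NOT b) IMPLIES ((a IMPLIES NOT e) IMPLIES a)
⇔ NOT (d OR NOT b) OR ((a IMPLIES NOT e) IMPLIES a)   [eliminate IMPLIES]
⇔ NOT (d OR NOT b) OR NOT (a IMPLIES NOT e) OR a   [eliminate IMPLIES]
⇔ NOT (d OR NOT b) OR NOT (NOT a OR NOT e) OR a   [eliminate IMPLIES]
⇔ (NOT d AND NOT NOT b) OR NOT (NOT a OR NOT e) OR a   [De Morgan]
⇔ (NOT d AND b) OR NOT (NOT a OR NOT e) OR a   [double negation]
⇔ (NOT d AND b) OR (NOT NOT a AND NOT NOT e) OR a   [De Morgan]
⇔ (NOT d AND b) OR (a AND NOT NOT e) OR a   [double negation]
⇔ (NOT d AND b) OR (a AND e) OR a   [double negation]
⇔ (NOT d OR a OR a) AND (NOT d OR e OR a) AND (b OR a OR a) AND (b OR e OR a)   [distribute OR over AND]
⇔ (NOT d OR a) AND (b OR a)   [simplify]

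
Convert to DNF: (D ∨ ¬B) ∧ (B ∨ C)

(D ∨ ¬B) ∧ (B ∨ C)
≡ (D ∧ B) ∨ (D ∧ C) ∨ (¬B ∧ B) ∨ (¬B ∧ C)   (distribute ∧ over ∨)
≡ (D ∧ B) ∨ (D ∧ C) ∨ (¬B ∧ C)   (simplify)

(D ∧ B) ∨ (D ∧ C) ∨ (¬B ∧ C)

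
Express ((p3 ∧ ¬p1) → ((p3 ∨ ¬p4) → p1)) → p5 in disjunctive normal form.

(p3 ∧ ¬p1) ∨ p5

((p3 ∧ ¬p1) → ((p3 ∨ ¬p4) → p1)) → p5
≡ ¬((p3 ∧ ¬p1) → ((p3 ∨ ¬p4) → p1)) ∨ p5   [eliminate →]
≡ ¬(¬(p3 ∧ ¬p1) ∨ ((p3 ∨ ¬p4) → p1)) ∨ p5   [eliminate →]
≡ ¬(¬(p3 ∧ ¬p1) ∨ ¬(p3 ∨ ¬p4) ∨ p1) ∨ p5   [eliminate →]
≡ (¬¬(p3 ∧ ¬p1) ∧ ¬¬(p3 ∨ ¬p4) ∧ ¬p1) ∨ p5   [De Morgan]
≡ (p3 ∧ ¬p1 ∧ ¬¬(p3 ∨ ¬p4) ∧ ¬p1) ∨ p5   [double negation]
≡ (p3 ∧ ¬p1 ∧ (p3 ∨ ¬p4) ∧ ¬p1) ∨ p5   [double negation]
≡ (p3 ∧ ¬p1 ∧ p3 ∧ ¬p1) ∨ (p3 ∧ ¬p1 ∧ ¬p4 ∧ ¬p1) ∨ p5   [distribute ∧ over ∨]
≡ (p3 ∧ ¬p1) ∨ p5   [simplify]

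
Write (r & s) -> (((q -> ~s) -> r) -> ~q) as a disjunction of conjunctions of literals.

(r & s) -> (((q -> ~s) -> r) -> ~q)
= ~(r & s) | (((q -> ~s) -> r) -> ~q)   — eliminate ->
= ~(r & s) | ~((q -> ~s) -> r) | ~q   — eliminate ->
= ~(r & s) | ~(~(q -> ~s) | r) | ~q   — eliminate ->
= ~(r & s) | ~(~(~q | ~s) | r) | ~q   — eliminate ->
= ~r | ~s | ~(~(~q | ~s) | r) | ~q   — De Morgan
= ~r | ~s | (~~(~q | ~s) & ~r) | ~q   — De Morgan
= ~r | ~s | ((~q | ~s) & ~r) | ~q   — double negation
= ~r | ~s | (~q & ~r) | (~s & ~r) | ~q   — distribute & over |
= ~r | ~s | ~q   — simplify

~r | ~s | ~q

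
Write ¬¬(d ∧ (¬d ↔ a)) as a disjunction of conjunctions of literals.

d ∧ ¬a

¬¬(d ∧ (¬d ↔ a))
≡ ¬¬(d ∧ (¬d → a) ∧ (a → ¬d))   — eliminate ↔
≡ ¬¬(d ∧ (¬¬d ∨ a) ∧ (a → ¬d))   — eliminate →
≡ ¬¬(d ∧ (¬¬d ∨ a) ∧ (¬a ∨ ¬d))   — eliminate →
≡ d ∧ (¬¬d ∨ a) ∧ (¬a ∨ ¬d)   — double negation
≡ d ∧ (d ∨ a) ∧ (¬a ∨ ¬d)   — double negation
≡ (d ∧ d ∧ ¬a) ∨ (d ∧ d ∧ ¬d) ∨ (d ∧ a ∧ ¬a) ∨ (d ∧ a ∧ ¬d)   — distribute ∧ over ∨
≡ d ∧ ¬a   — simplify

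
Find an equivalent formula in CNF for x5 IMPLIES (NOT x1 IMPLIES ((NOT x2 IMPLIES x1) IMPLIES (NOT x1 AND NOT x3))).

NOT x5 OR x1 OR NOT x2 OR NOT x3

x5 IMPLIES (NOT x1 IMPLIES ((NOT x2 IMPLIES x1) IMPLIES (NOT x1 AND NOT x3)))
⇔ NOT x5 OR (NOT x1 IMPLIES ((NOT x2 IMPLIES x1) IMPLIES (NOT x1 AND NOT x3)))   — eliminate IMPLIES
⇔ NOT x5 OR NOT NOT x1 OR ((NOT x2 IMPLIES x1) IMPLIES (NOT x1 AND NOT x3))   — eliminate IMPLIES
⇔ NOT x5 OR NOT NOT x1 OR NOT (NOT x2 IMPLIES x1) OR (NOT x1 AND NOT x3)   — eliminate IMPLIES
⇔ NOT x5 OR NOT NOT x1 OR NOT (NOT NOT x2 OR x1) OR (NOT x1 AND NOT x3)   — eliminate IMPLIES
⇔ NOT x5 OR x1 OR NOT (NOT NOT x2 OR x1) OR (NOT x1 AND NOT x3)   — double negation
⇔ NOT x5 OR x1 OR (NOT NOT NOT x2 AND NOT x1) OR (NOT x1 AND NOT x3)   — De Morgan
⇔ NOT x5 OR x1 OR (NOT x2 AND NOT x1) OR (NOT x1 AND NOT x3)   — double negation
⇔ (NOT x5 OR x1 OR NOT x2 OR NOT x1) AND (NOT x5 OR x1 OR NOT x2 OR NOT x3) AND (NOT x5 OR x1 OR NOT x1 OR NOT x1) AND (NOT x5 OR x1 OR NOT x1 OR NOT x3)   — distribute OR over AND
⇔ NOT x5 OR x1 OR NOT x2 OR NOT x3   — simplify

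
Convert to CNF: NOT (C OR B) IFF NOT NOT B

(C OR B) AND NOT B

NOT (C OR B) IFF NOT NOT B
⇔ (NOT (C OR B) IMPLIES NOT NOT B) AND (NOT NOT B IMPLIES NOT (C OR B))
⇔ (NOT NOT (C OR B) OR NOT NOT B) AND (NOT NOT B IMPLIES NOT (C OR B))
⇔ (NOT NOT (C OR B) OR NOT NOT B) AND (NOT NOT NOT B OR NOT (C OR B))
⇔ (C OR B OR NOT NOT B) AND (NOT NOT NOT B OR NOT (C OR B))
⇔ (C OR B OR B) AND (NOT NOT NOT B OR NOT (C OR B))
⇔ (C OR B OR B) AND (NOT B OR NOT (C OR B))
⇔ (C OR B OR B) AND (NOT B OR (NOT C AND NOT B))
⇔ (C OR B OR B) AND (NOT B OR NOT C) AND (NOT B OR NOT B)
⇔ (C OR B) AND NOT B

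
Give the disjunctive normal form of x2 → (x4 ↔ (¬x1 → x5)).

x2 → (x4 ↔ (¬x1 → x5))
= ¬x2 ∨ (x4 ↔ (¬x1 → x5))
= ¬x2 ∨ ((x4 → (¬x1 → x5)) ∧ ((¬x1 → x5) → x4))
= ¬x2 ∨ ((¬x4 ∨ (¬x1 → x5)) ∧ ((¬x1 → x5) → x4))
= ¬x2 ∨ ((¬x4 ∨ ¬¬x1 ∨ x5) ∧ ((¬x1 → x5) → x4))
= ¬x2 ∨ ((¬x4 ∨ ¬¬x1 ∨ x5) ∧ (¬(¬x1 → x5) ∨ x4))
= ¬x2 ∨ ((¬x4 ∨ ¬¬x1 ∨ x5) ∧ (¬(¬¬x1 ∨ x5) ∨ x4))
= ¬x2 ∨ ((¬x4 ∨ x1 ∨ x5) ∧ (¬(¬¬x1 ∨ x5) ∨ x4))
= ¬x2 ∨ ((¬x4 ∨ x1 ∨ x5) ∧ ((¬¬¬x1 ∧ ¬x5) ∨ x4))
= ¬x2 ∨ ((¬x4 ∨ x1 ∨ x5) ∧ ((¬x1 ∧ ¬x5) ∨ x4))
= ¬x2 ∨ (¬x4 ∧ ¬x1 ∧ ¬x5) ∨ (¬x4 ∧ x4) ∨ (x1 ∧ ¬x1 ∧ ¬x5) ∨ (x1 ∧ x4) ∨ (x5 ∧ ¬x1 ∧ ¬x5) ∨ (x5 ∧ x4)
= ¬x2 ∨ (¬x4 ∧ ¬x1 ∧ ¬x5) ∨ (x1 ∧ x4) ∨ (x5 ∧ x4)

¬x2 ∨ (¬x4 ∧ ¬x1 ∧ ¬x5) ∨ (x1 ∧ x4) ∨ (x5 ∧ x4)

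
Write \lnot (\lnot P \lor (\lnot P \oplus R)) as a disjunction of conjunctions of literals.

P \land \lnot R

\lnot (\lnot P \lor (\lnot P \oplus R))
≡ \lnot (\lnot P \lor (\lnot P \land \lnot R) \lor (\lnot \lnot P \land R))   [expand \oplus]
≡ \lnot \lnot P \land \lnot (\lnot P \land \lnot R) \land \lnot (\lnot \lnot P \land R)   [De Morgan]
≡ P \land \lnot (\lnot P \land \lnot R) \land \lnot (\lnot \lnot P \land R)   [double negation]
≡ P \land (\lnot \lnot P \lor \lnot \lnot R) \land \lnot (\lnot \lnot P \land R)   [De Morgan]
≡ P \land (P \lor \lnot \lnot R) \land \lnot (\lnot \lnot P \land R)   [double negation]
≡ P \land (P \lor R) \land \lnot (\lnot \lnot P \land R)   [double negation]
≡ P \land (P \lor R) \land (\lnot \lnot \lnot P \lor \lnot R)   [De Morgan]
≡ P \land (P \lor R) \land (\lnot P \lor \lnot R)   [double negation]
≡ (P \land P \land \lnot P) \lor (P \land P \land \lnot R) \lor (P \land R \land \lnot P) \lor (P \land R \land \lnot R)   [distribute \land over \lor]
≡ P \land \lnot R   [simplify]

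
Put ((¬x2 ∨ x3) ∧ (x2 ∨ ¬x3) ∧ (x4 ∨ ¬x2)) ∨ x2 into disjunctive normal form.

(¬x2 ∧ ¬x3) ∨ x2

((¬x2 ∨ x3) ∧ (x2 ∨ ¬x3) ∧ (x4 ∨ ¬x2)) ∨ x2
≡ (¬x2 ∧ x2 ∧ x4) ∨ (¬x2 ∧ x2 ∧ ¬x2) ∨ (¬x2 ∧ ¬x3 ∧ x4) ∨ (¬x2 ∧ ¬x3 ∧ ¬x2) ∨ (x3 ∧ x2 ∧ x4) ∨ (x3 ∧ x2 ∧ ¬x2) ∨ (x3 ∧ ¬x3 ∧ x4) ∨ (x3 ∧ ¬x3 ∧ ¬x2) ∨ x2   (distribute ∧ over ∨)
≡ (¬x2 ∧ ¬x3) ∨ x2   (simplify)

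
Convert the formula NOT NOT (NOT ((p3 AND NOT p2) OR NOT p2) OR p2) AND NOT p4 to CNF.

NOT NOT (NOT ((p3 AND NOT p2) OR NOT p2) OR p2) AND NOT p4
≡ (NOT ((p3 AND NOT p2) OR NOT p2) OR p2) AND NOT p4   [double negation]
≡ ((NOT (p3 AND NOT p2) AND NOT NOT p2) OR p2) AND NOT p4   [De Morgan]
≡ (((NOT p3 OR NOT NOT p2) AND NOT NOT p2) OR p2) AND NOT p4   [De Morgan]
≡ (((NOT p3 OR p2) AND NOT NOT p2) OR p2) AND NOT p4   [double negation]
≡ (((NOT p3 OR p2) AND p2) OR p2) AND NOT p4   [double negation]
≡ (NOT p3 OR p2 OR p2) AND (p2 OR p2) AND NOT p4   [distribute OR over AND]
≡ p2 AND NOT p4   [simplify]

p2 AND NOT p4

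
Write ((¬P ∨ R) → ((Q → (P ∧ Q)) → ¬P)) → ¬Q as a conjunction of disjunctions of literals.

(¬P ∨ R ∨ ¬Q) ∧ (¬Q ∨ P)

((¬P ∨ R) → ((Q → (P ∧ Q)) → ¬P)) → ¬Q
⇔ ¬((¬P ∨ R) → ((Q → (P ∧ Q)) → ¬P)) ∨ ¬Q
⇔ ¬(¬(¬P ∨ R) ∨ ((Q → (P ∧ Q)) → ¬P)) ∨ ¬Q
⇔ ¬(¬(¬P ∨ R) ∨ ¬(Q → (P ∧ Q)) ∨ ¬P) ∨ ¬Q
⇔ ¬(¬(¬P ∨ R) ∨ ¬(¬Q ∨ (P ∧ Q)) ∨ ¬P) ∨ ¬Q
⇔ (¬¬(¬P ∨ R) ∧ ¬¬(¬Q ∨ (P ∧ Q)) ∧ ¬¬P) ∨ ¬Q
⇔ ((¬P ∨ R) ∧ ¬¬(¬Q ∨ (P ∧ Q)) ∧ ¬¬P) ∨ ¬Q
⇔ ((¬P ∨ R) ∧ (¬Q ∨ (P ∧ Q)) ∧ ¬¬P) ∨ ¬Q
⇔ ((¬P ∨ R) ∧ (¬Q ∨ (P ∧ Q)) ∧ P) ∨ ¬Q
⇔ (¬P ∨ R ∨ ¬Q) ∧ (¬Q ∨ P ∨ ¬Q) ∧ (¬Q ∨ Q ∨ ¬Q) ∧ (P ∨ ¬Q)
⇔ (¬P ∨ R ∨ ¬Q) ∧ (¬Q ∨ P)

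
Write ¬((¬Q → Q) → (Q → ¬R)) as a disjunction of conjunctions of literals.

Q ∧ R

¬((¬Q → Q) → (Q → ¬R))
= ¬(¬(¬Q → Q) ∨ (Q → ¬R))   [eliminate →]
= ¬(¬(¬¬Q ∨ Q) ∨ (Q → ¬R))   [eliminate →]
= ¬(¬(¬¬Q ∨ Q) ∨ ¬Q ∨ ¬R)   [eliminate →]
= ¬¬(¬¬Q ∨ Q) ∧ ¬¬Q ∧ ¬¬R   [De Morgan]
= (¬¬Q ∨ Q) ∧ ¬¬Q ∧ ¬¬R   [double negation]
= (Q ∨ Q) ∧ ¬¬Q ∧ ¬¬R   [double negation]
= (Q ∨ Q) ∧ Q ∧ ¬¬R   [double negation]
= (Q ∨ Q) ∧ Q ∧ R   [double negation]
= (Q ∧ Q ∧ R) ∨ (Q ∧ Q ∧ R)   [distribute ∧ over ∨]
= Q ∧ R   [simplify]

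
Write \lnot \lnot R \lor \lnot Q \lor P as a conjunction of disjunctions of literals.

\lnot \lnot R \lor \lnot Q \lor P
≡ R \lor \lnot Q \lor P   [double negation]

R \lor \lnot Q \lor P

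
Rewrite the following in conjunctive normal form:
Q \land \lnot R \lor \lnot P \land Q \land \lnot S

Q \land (\lnot R \lor \lnot P) \land (\lnot R \lor \lnot S)

Q \land \lnot R \lor \lnot P \land Q \land \lnot S
≡ (Q \lor \lnot P) \land (Q \lor Q) \land (Q \lor \lnot S) \land (\lnot R \lor \lnot P) \land (\lnot R \lor Q) \land (\lnot R \lor \lnot S)   — distribute \lor over \land
≡ Q \land (\lnot R \lor \lnot P) \land (\lnot R \lor \lnot S)   — simplify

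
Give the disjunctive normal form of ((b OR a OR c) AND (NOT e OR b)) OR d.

b OR (a AND NOT e) OR (c AND NOT e) OR d

((b OR a OR c) AND (NOT e OR b)) OR d
⇔ (b AND NOT e) OR (b AND b) OR (a AND NOT e) OR (a AND b) OR (c AND NOT e) OR (c AND b) OR d   (distribute AND over OR)
⇔ b OR (a AND NOT e) OR (c AND NOT e) OR d   (simplify)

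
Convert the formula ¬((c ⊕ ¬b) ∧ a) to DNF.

¬((c ⊕ ¬b) ∧ a)
≡ ¬(((c ∧ ¬¬b) ∨ (¬c ∧ ¬b)) ∧ a)   [expand ⊕]
≡ ¬((c ∧ ¬¬b) ∨ (¬c ∧ ¬b)) ∨ ¬a   [De Morgan]
≡ (¬(c ∧ ¬¬b) ∧ ¬(¬c ∧ ¬b)) ∨ ¬a   [De Morgan]
≡ ((¬c ∨ ¬¬¬b) ∧ ¬(¬c ∧ ¬b)) ∨ ¬a   [De Morgan]
≡ ((¬c ∨ ¬b) ∧ ¬(¬c ∧ ¬b)) ∨ ¬a   [double negation]
≡ ((¬c ∨ ¬b) ∧ (¬¬c ∨ ¬¬b)) ∨ ¬a   [De Morgan]
≡ ((¬c ∨ ¬b) ∧ (c ∨ ¬¬b)) ∨ ¬a   [double negation]
≡ ((¬c ∨ ¬b) ∧ (c ∨ b)) ∨ ¬a   [double negation]
≡ (¬c ∧ c) ∨ (¬c ∧ b) ∨ (¬b ∧ c) ∨ (¬b ∧ b) ∨ ¬a   [distribute ∧ over ∨]
≡ (¬c ∧ b) ∨ (¬b ∧ c) ∨ ¬a   [simplify]

(¬c ∧ b) ∨ (¬b ∧ c) ∨ ¬a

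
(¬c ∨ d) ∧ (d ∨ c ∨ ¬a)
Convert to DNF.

(¬c ∨ d) ∧ (d ∨ c ∨ ¬a)
= (¬c ∧ d) ∨ (¬c ∧ c) ∨ (¬c ∧ ¬a) ∨ (d ∧ d) ∨ (d ∧ c) ∨ (d ∧ ¬a)   [distribute ∧ over ∨]
= (¬c ∧ ¬a) ∨ d   [simplify]

(¬c ∧ ¬a) ∨ d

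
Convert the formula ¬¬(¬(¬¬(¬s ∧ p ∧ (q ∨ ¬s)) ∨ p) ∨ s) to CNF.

¬¬(¬(¬¬(¬s ∧ p ∧ (q ∨ ¬s)) ∨ p) ∨ s)
≡ ¬(¬¬(¬s ∧ p ∧ (q ∨ ¬s)) ∨ p) ∨ s   [double negation]
≡ (¬¬¬(¬s ∧ p ∧ (q ∨ ¬s)) ∧ ¬p) ∨ s   [De Morgan]
≡ (¬(¬s ∧ p ∧ (q ∨ ¬s)) ∧ ¬p) ∨ s   [double negation]
≡ ((¬¬s ∨ ¬p ∨ ¬(q ∨ ¬s)) ∧ ¬p) ∨ s   [De Morgan]
≡ ((s ∨ ¬p ∨ ¬(q ∨ ¬s)) ∧ ¬p) ∨ s   [double negation]
≡ ((s ∨ ¬p ∨ (¬q ∧ ¬¬s)) ∧ ¬p) ∨ s   [De Morgan]
≡ ((s ∨ ¬p ∨ (¬q ∧ s)) ∧ ¬p) ∨ s   [double negation]
≡ (s ∨ ¬p ∨ ¬q ∨ s) ∧ (s ∨ ¬p ∨ s ∨ s) ∧ (¬p ∨ s)   [distribute ∨ over ∧]
≡ s ∨ ¬p   [simplify]

s ∨ ¬p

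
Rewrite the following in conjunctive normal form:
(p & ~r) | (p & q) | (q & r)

(p | q) & (p | r) & (~r | q)

(p & ~r) | (p & q) | (q & r)
≡ (p | p | q) & (p | p | r) & (p | q | q) & (p | q | r) & (~r | p | q) & (~r | p | r) & (~r | q | q) & (~r | q | r)   [distribute | over &]
≡ (p | q) & (p | r) & (~r | q)   [simplify]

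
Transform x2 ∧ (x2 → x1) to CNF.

x2 ∧ (¬x2 ∨ x1)

x2 ∧ (x2 → x1)
= x2 ∧ (¬x2 ∨ x1)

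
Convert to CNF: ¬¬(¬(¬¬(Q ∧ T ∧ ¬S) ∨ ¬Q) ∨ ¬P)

¬¬(¬(¬¬(Q ∧ T ∧ ¬S) ∨ ¬Q) ∨ ¬P)
≡ ¬(¬¬(Q ∧ T ∧ ¬S) ∨ ¬Q) ∨ ¬P   [double negation]
≡ (¬¬¬(Q ∧ T ∧ ¬S) ∧ ¬¬Q) ∨ ¬P   [De Morgan]
≡ (¬(Q ∧ T ∧ ¬S) ∧ ¬¬Q) ∨ ¬P   [double negation]
≡ ((¬Q ∨ ¬T ∨ ¬¬S) ∧ ¬¬Q) ∨ ¬P   [De Morgan]
≡ ((¬Q ∨ ¬T ∨ S) ∧ ¬¬Q) ∨ ¬P   [double negation]
≡ ((¬Q ∨ ¬T ∨ S) ∧ Q) ∨ ¬P   [double negation]
≡ (¬Q ∨ ¬T ∨ S ∨ ¬P) ∧ (Q ∨ ¬P)   [distribute ∨ over ∧]

(¬Q ∨ ¬T ∨ S ∨ ¬P) ∧ (Q ∨ ¬P)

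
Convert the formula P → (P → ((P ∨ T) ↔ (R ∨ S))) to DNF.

¬P ∨ (R ∧ P) ∨ (R ∧ T) ∨ (S ∧ P) ∨ (S ∧ T)

P → (P → ((P ∨ T) ↔ (R ∨ S)))
⇔ ¬P ∨ (P → ((P ∨ T) ↔ (R ∨ S)))   — eliminate →
⇔ ¬P ∨ ¬P ∨ ((P ∨ T) ↔ (R ∨ S))   — eliminate →
⇔ ¬P ∨ ¬P ∨ (((P ∨ T) → (R ∨ S)) ∧ ((R ∨ S) → (P ∨ T)))   — eliminate ↔
⇔ ¬P ∨ ¬P ∨ ((¬(P ∨ T) ∨ R ∨ S) ∧ ((R ∨ S) → (P ∨ T)))   — eliminate →
⇔ ¬P ∨ ¬P ∨ ((¬(P ∨ T) ∨ R ∨ S) ∧ (¬(R ∨ S) ∨ P ∨ T))   — eliminate →
⇔ ¬P ∨ ¬P ∨ (((¬P ∧ ¬T) ∨ R ∨ S) ∧ (¬(R ∨ S) ∨ P ∨ T))   — De Morgan
⇔ ¬P ∨ ¬P ∨ (((¬P ∧ ¬T) ∨ R ∨ S) ∧ ((¬R ∧ ¬S) ∨ P ∨ T))   — De Morgan
⇔ ¬P ∨ ¬P ∨ (¬P ∧ ¬T ∧ ¬R ∧ ¬S) ∨ (¬P ∧ ¬T ∧ P) ∨ (¬P ∧ ¬T ∧ T) ∨ (R ∧ ¬R ∧ ¬S) ∨ (R ∧ P) ∨ (R ∧ T) ∨ (S ∧ ¬R ∧ ¬S) ∨ (S ∧ P) ∨ (S ∧ T)   — distribute ∧ over ∨
⇔ ¬P ∨ (R ∧ P) ∨ (R ∧ T) ∨ (S ∧ P) ∨ (S ∧ T)   — simplify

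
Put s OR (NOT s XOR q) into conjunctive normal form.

s OR (NOT s XOR q)
= s OR ((NOT s OR q) AND NOT (NOT s AND q))   [expand XOR]
= s OR ((NOT s OR q) AND (NOT NOT s OR NOT q))   [De Morgan]
= s OR ((NOT s OR q) AND (s OR NOT q))   [double negation]
= (s OR NOT s OR q) AND (s OR s OR NOT q)   [distribute OR over AND]
= s OR NOT q   [simplify]

s OR NOT q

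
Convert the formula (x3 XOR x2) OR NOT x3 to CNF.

NOT x3 OR NOT x2

(x3 XOR x2) OR NOT x3
≡ ((x3 OR x2) AND NOT (x3 AND x2)) OR NOT x3   [expand XOR]
≡ ((x3 OR x2) AND (NOT x3 OR NOT x2)) OR NOT x3   [De Morgan]
≡ (x3 OR x2 OR NOT x3) AND (NOT x3 OR NOT x2 OR NOT x3)   [distribute OR over AND]
≡ NOT x3 OR NOT x2   [simplify]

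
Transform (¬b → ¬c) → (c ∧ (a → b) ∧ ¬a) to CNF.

(¬b ∨ ¬a) ∧ c

(¬b → ¬c) → (c ∧ (a → b) ∧ ¬a)
= ¬(¬b → ¬c) ∨ (c ∧ (a → b) ∧ ¬a)   [eliminate →]
= ¬(¬¬b ∨ ¬c) ∨ (c ∧ (a → b) ∧ ¬a)   [eliminate →]
= ¬(¬¬b ∨ ¬c) ∨ (c ∧ (¬a ∨ b) ∧ ¬a)   [eliminate →]
= (¬¬¬b ∧ ¬¬c) ∨ (c ∧ (¬a ∨ b) ∧ ¬a)   [De Morgan]
= (¬b ∧ ¬¬c) ∨ (c ∧ (¬a ∨ b) ∧ ¬a)   [double negation]
= (¬b ∧ c) ∨ (c ∧ (¬a ∨ b) ∧ ¬a)   [double negation]
= (¬b ∨ c) ∧ (¬b ∨ ¬a ∨ b) ∧ (¬b ∨ ¬a) ∧ (c ∨ c) ∧ (c ∨ ¬a ∨ b) ∧ (c ∨ ¬a)   [distribute ∨ over ∧]
= (¬b ∨ ¬a) ∧ c   [simplify]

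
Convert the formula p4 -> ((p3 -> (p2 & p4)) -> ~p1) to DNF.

~p4 | (p3 & ~p2) | ~p1

p4 -> ((p3 -> (p2 & p4)) -> ~p1)
≡ ~p4 | ((p3 -> (p2 & p4)) -> ~p1)   [eliminate ->]
≡ ~p4 | ~(p3 -> (p2 & p4)) | ~p1   [eliminate ->]
≡ ~p4 | ~(~p3 | (p2 & p4)) | ~p1   [eliminate ->]
≡ ~p4 | (~~p3 & ~(p2 & p4)) | ~p1   [De Morgan]
≡ ~p4 | (p3 & ~(p2 & p4)) | ~p1   [double negation]
≡ ~p4 | (p3 & (~p2 | ~p4)) | ~p1   [De Morgan]
≡ ~p4 | (p3 & ~p2) | (p3 & ~p4) | ~p1   [distribute & over |]
≡ ~p4 | (p3 & ~p2) | ~p1   [simplify]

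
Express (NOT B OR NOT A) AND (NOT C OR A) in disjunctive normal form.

(NOT B AND NOT C) OR (NOT B AND A) OR (NOT A AND NOT C)

(NOT B OR NOT A) AND (NOT C OR A)
= (NOT B AND NOT C) OR (NOT B AND A) OR (NOT A AND NOT C) OR (NOT A AND A)   — distribute AND over OR
= (NOT B AND NOT C) OR (NOT B AND A) OR (NOT A AND NOT C)   — simplify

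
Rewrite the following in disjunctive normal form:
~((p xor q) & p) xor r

~((p xor q) & p) xor r
≡ (~((p xor q) & p) & ~r) | (~~((p xor q) & p) & r)   [expand xor]
≡ (~(((p & ~q) | (~p & q)) & p) & ~r) | (~~((p xor q) & p) & r)   [expand xor]
≡ (~(((p & ~q) | (~p & q)) & p) & ~r) | (~~(((p & ~q) | (~p & q)) & p) & r)   [expand xor]
≡ ((~((p & ~q) | (~p & q)) | ~p) & ~r) | (~~(((p & ~q) | (~p & q)) & p) & r)   [De Morgan]
≡ (((~(p & ~q) & ~(~p & q)) | ~p) & ~r) | (~~(((p & ~q) | (~p & q)) & p) & r)   [De Morgan]
≡ ((((~p | ~~q) & ~(~p & q)) | ~p) & ~r) | (~~(((p & ~q) | (~p & q)) & p) & r)   [De Morgan]
≡ ((((~p | q) & ~(~p & q)) | ~p) & ~r) | (~~(((p & ~q) | (~p & q)) & p) & r)   [double negation]
≡ ((((~p | q) & (~~p | ~q)) | ~p) & ~r) | (~~(((p & ~q) | (~p & q)) & p) & r)   [De Morgan]
≡ ((((~p | q) & (p | ~q)) | ~p) & ~r) | (~~(((p & ~q) | (~p & q)) & p) & r)   [double negation]
≡ ((((~p | q) & (p | ~q)) | ~p) & ~r) | (((p & ~q) | (~p & q)) & p & r)   [double negation]
≡ (~p & p & ~r) | (~p & ~q & ~r) | (q & p & ~r) | (q & ~q & ~r) | (~p & ~r) | (p & ~q & p & r) | (~p & q & p & r)   [distribute & over |]
≡ (q & p & ~r) | (~p & ~r) | (p & ~q & r)   [simplify]

(q & p & ~r) | (~p & ~r) | (p & ~q & r)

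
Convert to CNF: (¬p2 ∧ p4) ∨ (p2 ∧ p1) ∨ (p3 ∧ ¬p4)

(¬p2 ∧ p4) ∨ (p2 ∧ p1) ∨ (p3 ∧ ¬p4)
≡ (¬p2 ∨ p2 ∨ p3) ∧ (¬p2 ∨ p2 ∨ ¬p4) ∧ (¬p2 ∨ p1 ∨ p3) ∧ (¬p2 ∨ p1 ∨ ¬p4) ∧ (p4 ∨ p2 ∨ p3) ∧ (p4 ∨ p2 ∨ ¬p4) ∧ (p4 ∨ p1 ∨ p3) ∧ (p4 ∨ p1 ∨ ¬p4)   (distribute ∨ over ∧)
≡ (¬p2 ∨ p1 ∨ p3) ∧ (¬p2 ∨ p1 ∨ ¬p4) ∧ (p4 ∨ p2 ∨ p3) ∧ (p4 ∨ p1 ∨ p3)   (simplify)

(¬p2 ∨ p1 ∨ p3) ∧ (¬p2 ∨ p1 ∨ ¬p4) ∧ (p4 ∨ p2 ∨ p3) ∧ (p4 ∨ p1 ∨ p3)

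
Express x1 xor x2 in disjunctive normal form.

x1 xor x2
⇔ (x1 & ~x2) | (~x1 & x2)   [expand xor]

(x1 & ~x2) | (~x1 & x2)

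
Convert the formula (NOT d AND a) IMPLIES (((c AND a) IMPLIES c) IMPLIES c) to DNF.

(NOT d AND a) IMPLIES (((c AND a) IMPLIES c) IMPLIES c)
≡ NOT (NOT d AND a) OR (((c AND a) IMPLIES c) IMPLIES c)
≡ NOT (NOT d AND a) OR NOT ((c AND a) IMPLIES c) OR c
≡ NOT (NOT d AND a) OR NOT (NOT (c AND a) OR c) OR c
≡ NOT NOT d OR NOT a OR NOT (NOT (c AND a) OR c) OR c
≡ d OR NOT a OR NOT (NOT (c AND a) OR c) OR c
≡ d OR NOT a OR (NOT NOT (c AND a) AND NOT c) OR c
≡ d OR NOT a OR (c AND a AND NOT c) OR c
≡ d OR NOT a OR c

d OR NOT a OR c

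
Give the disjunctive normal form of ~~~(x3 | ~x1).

~~~(x3 | ~x1)
⇔ ~(x3 | ~x1)   (double negation)
⇔ ~x3 & ~~x1   (De Morgan)
⇔ ~x3 & x1   (double negation)

~x3 & x1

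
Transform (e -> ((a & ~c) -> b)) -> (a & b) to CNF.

(e -> ((a & ~c) -> b)) -> (a & b)
⇔ ~(e -> ((a & ~c) -> b)) | (a & b)   [eliminate ->]
⇔ ~(~e | ((a & ~c) -> b)) | (a & b)   [eliminate ->]
⇔ ~(~e | ~(a & ~c) | b) | (a & b)   [eliminate ->]
⇔ (~~e & ~~(a & ~c) & ~b) | (a & b)   [De Morgan]
⇔ (e & ~~(a & ~c) & ~b) | (a & b)   [double negation]
⇔ (e & a & ~c & ~b) | (a & b)   [double negation]
⇔ (e | a) & (e | b) & (a | a) & (a | b) & (~c | a) & (~c | b) & (~b | a) & (~b | b)   [distribute | over &]
⇔ (e | b) & a & (~c | b)   [simplify]

(e | b) & a & (~c | b)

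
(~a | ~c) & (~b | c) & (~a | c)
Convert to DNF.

(~a | ~c) & (~b | c) & (~a | c)
⇔ (~a & ~b & ~a) | (~a & ~b & c) | (~a & c & ~a) | (~a & c & c) | (~c & ~b & ~a) | (~c & ~b & c) | (~c & c & ~a) | (~c & c & c)
⇔ (~a & ~b) | (~a & c)

(~a & ~b) | (~a & c)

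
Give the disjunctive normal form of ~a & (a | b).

~a & b

~a & (a | b)
= (~a & a) | (~a & b)   (distribute & over |)
= ~a & b   (simplify)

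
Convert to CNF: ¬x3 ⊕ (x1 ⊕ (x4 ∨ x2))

(¬x3 ∨ x1 ∨ x4 ∨ x2) ∧ (¬x3 ∨ ¬x1 ∨ ¬x4) ∧ (¬x3 ∨ ¬x1 ∨ ¬x2) ∧ (x3 ∨ ¬x1 ∨ x4 ∨ x2) ∧ (x3 ∨ ¬x4 ∨ x1) ∧ (x3 ∨ ¬x2 ∨ x1)

¬x3 ⊕ (x1 ⊕ (x4 ∨ x2))
⇔ (¬x3 ∨ (x1 ⊕ (x4 ∨ x2))) ∧ ¬(¬x3 ∧ (x1 ⊕ (x4 ∨ x2)))   — expand ⊕
⇔ (¬x3 ∨ ((x1 ∨ x4 ∨ x2) ∧ ¬(x1 ∧ (x4 ∨ x2)))) ∧ ¬(¬x3 ∧ (x1 ⊕ (x4 ∨ x2)))   — expand ⊕
⇔ (¬x3 ∨ ((x1 ∨ x4 ∨ x2) ∧ ¬(x1 ∧ (x4 ∨ x2)))) ∧ ¬(¬x3 ∧ (x1 ∨ x4 ∨ x2) ∧ ¬(x1 ∧ (x4 ∨ x2)))   — expand ⊕
⇔ (¬x3 ∨ ((x1 ∨ x4 ∨ x2) ∧ (¬x1 ∨ ¬(x4 ∨ x2)))) ∧ ¬(¬x3 ∧ (x1 ∨ x4 ∨ x2) ∧ ¬(x1 ∧ (x4 ∨ x2)))   — De Morgan
⇔ (¬x3 ∨ ((x1 ∨ x4 ∨ x2) ∧ (¬x1 ∨ (¬x4 ∧ ¬x2)))) ∧ ¬(¬x3 ∧ (x1 ∨ x4 ∨ x2) ∧ ¬(x1 ∧ (x4 ∨ x2)))   — De Morgan
⇔ (¬x3 ∨ ((x1 ∨ x4 ∨ x2) ∧ (¬x1 ∨ (¬x4 ∧ ¬x2)))) ∧ (¬¬x3 ∨ ¬(x1 ∨ x4 ∨ x2) ∨ ¬¬(x1 ∧ (x4 ∨ x2)))   — De Morgan
⇔ (¬x3 ∨ ((x1 ∨ x4 ∨ x2) ∧ (¬x1 ∨ (¬x4 ∧ ¬x2)))) ∧ (x3 ∨ ¬(x1 ∨ x4 ∨ x2) ∨ ¬¬(x1 ∧ (x4 ∨ x2)))   — double negation
⇔ (¬x3 ∨ ((x1 ∨ x4 ∨ x2) ∧ (¬x1 ∨ (¬x4 ∧ ¬x2)))) ∧ (x3 ∨ (¬x1 ∧ ¬x4 ∧ ¬x2) ∨ ¬¬(x1 ∧ (x4 ∨ x2)))   — De Morgan
⇔ (¬x3 ∨ ((x1 ∨ x4 ∨ x2) ∧ (¬x1 ∨ (¬x4 ∧ ¬x2)))) ∧ (x3 ∨ (¬x1 ∧ ¬x4 ∧ ¬x2) ∨ (x1 ∧ (x4 ∨ x2)))   — double negation
⇔ (¬x3 ∨ x1 ∨ x4 ∨ x2) ∧ (¬x3 ∨ ¬x1 ∨ ¬x4) ∧ (¬x3 ∨ ¬x1 ∨ ¬x2) ∧ (x3 ∨ ¬x1 ∨ x1) ∧ (x3 ∨ ¬x1 ∨ x4 ∨ x2) ∧ (x3 ∨ ¬x4 ∨ x1) ∧ (x3 ∨ ¬x4 ∨ x4 ∨ x2) ∧ (x3 ∨ ¬x2 ∨ x1) ∧ (x3 ∨ ¬x2 ∨ x4 ∨ x2)   — distribute ∨ over ∧
⇔ (¬x3 ∨ x1 ∨ x4 ∨ x2) ∧ (¬x3 ∨ ¬x1 ∨ ¬x4) ∧ (¬x3 ∨ ¬x1 ∨ ¬x2) ∧ (x3 ∨ ¬x1 ∨ x4 ∨ x2) ∧ (x3 ∨ ¬x4 ∨ x1) ∧ (x3 ∨ ¬x2 ∨ x1)   — simplify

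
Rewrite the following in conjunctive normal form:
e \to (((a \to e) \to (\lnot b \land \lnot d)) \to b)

e \to (((a \to e) \to (\lnot b \land \lnot d)) \to b)
≡ \lnot e \lor (((a \to e) \to (\lnot b \land \lnot d)) \to b)   (eliminate \to)
≡ \lnot e \lor \lnot ((a \to e) \to (\lnot b \land \lnot d)) \lor b   (eliminate \to)
≡ \lnot e \lor \lnot (\lnot (a \to e) \lor (\lnot b \land \lnot d)) \lor b   (eliminate \to)
≡ \lnot e \lor \lnot (\lnot (\lnot a \lor e) \lor (\lnot b \land \lnot d)) \lor b   (eliminate \to)
≡ \lnot e \lor (\lnot \lnot (\lnot a \lor e) \land \lnot (\lnot b \land \lnot d)) \lor b   (De Morgan)
≡ \lnot e \lor ((\lnot a \lor e) \land \lnot (\lnot b \land \lnot d)) \lor b   (double negation)
≡ \lnot e \lor ((\lnot a \lor e) \land (\lnot \lnot b \lor \lnot \lnot d)) \lor b   (De Morgan)
≡ \lnot e \lor ((\lnot a \lor e) \land (b \lor \lnot \lnot d)) \lor b   (double negation)
≡ \lnot e \lor ((\lnot a \lor e) \land (b \lor d)) \lor b   (double negation)
≡ (\lnot e \lor \lnot a \lor e \lor b) \land (\lnot e \lor b \lor d \lor b)   (distribute \lor over \land)
≡ \lnot e \lor b \lor d   (simplify)

\lnot e \lor b \lor d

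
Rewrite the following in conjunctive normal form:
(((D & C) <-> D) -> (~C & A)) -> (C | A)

~D | C | A

(((D & C) <-> D) -> (~C & A)) -> (C | A)
≡ ~(((D & C) <-> D) -> (~C & A)) | C | A   [eliminate ->]
≡ ~(~((D & C) <-> D) | (~C & A)) | C | A   [eliminate ->]
≡ ~(~(((D & C) -> D) & (D -> (D & C))) | (~C & A)) | C | A   [eliminate <->]
≡ ~(~((~(D & C) | D) & (D -> (D & C))) | (~C & A)) | C | A   [eliminate ->]
≡ ~(~((~(D & C) | D) & (~D | (D & C))) | (~C & A)) | C | A   [eliminate ->]
≡ (~~((~(D & C) | D) & (~D | (D & C))) & ~(~C & A)) | C | A   [De Morgan]
≡ ((~(D & C) | D) & (~D | (D & C)) & ~(~C & A)) | C | A   [double negation]
≡ ((~D | ~C | D) & (~D | (D & C)) & ~(~C & A)) | C | A   [De Morgan]
≡ ((~D | ~C | D) & (~D | (D & C)) & (~~C | ~A)) | C | A   [De Morgan]
≡ ((~D | ~C | D) & (~D | (D & C)) & (C | ~A)) | C | A   [double negation]
≡ (~D | ~C | D | C | A) & (~D | D | C | A) & (~D | C | C | A) & (C | ~A | C | A)   [distribute | over &]
≡ ~D | C | A   [simplify]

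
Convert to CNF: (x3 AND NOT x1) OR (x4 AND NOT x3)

(x3 OR x4) AND (NOT x1 OR x4) AND (NOT x1 OR NOT x3)

(x3 AND NOT x1) OR (x4 AND NOT x3)
= (x3 OR x4) AND (x3 OR NOT x3) AND (NOT x1 OR x4) AND (NOT x1 OR NOT x3)   [distribute OR over AND]
= (x3 OR x4) AND (NOT x1 OR x4) AND (NOT x1 OR NOT x3)   [simplify]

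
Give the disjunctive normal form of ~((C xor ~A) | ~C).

~((C xor ~A) | ~C)
≡ ~((C & ~~A) | (~C & ~A) | ~C)   [expand xor]
≡ ~(C & ~~A) & ~(~C & ~A) & ~~C   [De Morgan]
≡ (~C | ~~~A) & ~(~C & ~A) & ~~C   [De Morgan]
≡ (~C | ~A) & ~(~C & ~A) & ~~C   [double negation]
≡ (~C | ~A) & (~~C | ~~A) & ~~C   [De Morgan]
≡ (~C | ~A) & (C | ~~A) & ~~C   [double negation]
≡ (~C | ~A) & (C | A) & ~~C   [double negation]
≡ (~C | ~A) & (C | A) & C   [double negation]
≡ (~C & C & C) | (~C & A & C) | (~A & C & C) | (~A & A & C)   [distribute & over |]
≡ ~A & C   [simplify]

~A & C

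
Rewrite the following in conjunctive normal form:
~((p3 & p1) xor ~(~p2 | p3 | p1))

(~p3 | ~p1) & (~p2 | p3 | p1)

~((p3 & p1) xor ~(~p2 | p3 | p1))
= ~(((p3 & p1) | ~(~p2 | p3 | p1)) & ~(p3 & p1 & ~(~p2 | p3 | p1)))   [expand xor]
= ~((p3 & p1) | ~(~p2 | p3 | p1)) | ~~(p3 & p1 & ~(~p2 | p3 | p1))   [De Morgan]
= (~(p3 & p1) & ~~(~p2 | p3 | p1)) | ~~(p3 & p1 & ~(~p2 | p3 | p1))   [De Morgan]
= ((~p3 | ~p1) & ~~(~p2 | p3 | p1)) | ~~(p3 & p1 & ~(~p2 | p3 | p1))   [De Morgan]
= ((~p3 | ~p1) & (~p2 | p3 | p1)) | ~~(p3 & p1 & ~(~p2 | p3 | p1))   [double negation]
= ((~p3 | ~p1) & (~p2 | p3 | p1)) | (p3 & p1 & ~(~p2 | p3 | p1))   [double negation]
= ((~p3 | ~p1) & (~p2 | p3 | p1)) | (p3 & p1 & ~~p2 & ~p3 & ~p1)   [De Morgan]
= ((~p3 | ~p1) & (~p2 | p3 | p1)) | (p3 & p1 & p2 & ~p3 & ~p1)   [double negation]
= (~p3 | ~p1 | p3) & (~p3 | ~p1 | p1) & (~p3 | ~p1 | p2) & (~p3 | ~p1 | ~p3) & (~p3 | ~p1 | ~p1) & (~p2 | p3 | p1 | p3) & (~p2 | p3 | p1 | p1) & (~p2 | p3 | p1 | p2) & (~p2 | p3 | p1 | ~p3) & (~p2 | p3 | p1 | ~p1)   [distribute | over &]
= (~p3 | ~p1) & (~p2 | p3 | p1)   [simplify]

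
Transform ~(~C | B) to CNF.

C & ~B

~(~C | B)
= ~~C & ~B   (De Morgan)
= C & ~B   (double negation)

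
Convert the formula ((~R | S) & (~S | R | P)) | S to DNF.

((~R | S) & (~S | R | P)) | S
= (~R & ~S) | (~R & R) | (~R & P) | (S & ~S) | (S & R) | (S & P) | S   — distribute & over |
= (~R & ~S) | (~R & P) | S   — simplify

(~R & ~S) | (~R & P) | S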